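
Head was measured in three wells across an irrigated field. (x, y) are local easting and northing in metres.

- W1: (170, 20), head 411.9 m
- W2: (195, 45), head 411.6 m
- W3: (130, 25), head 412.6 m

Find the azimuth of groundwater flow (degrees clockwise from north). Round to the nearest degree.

With h = a·x + b·y + c and W1 as origin, the differences give:
  25·a + 25·b = -0.3
  (-40)·a + 5·b = +0.7
Eliminate b (×5 and ×25, subtract): 1125·a = -19.00 → a = ∂h/∂x = -0.01689
Back-substitute: b = ∂h/∂y = +0.004889.
Flow direction (−∇h) has components (+0.01689 E, -0.004889 N).
Azimuth = atan2(E, N) = atan2(+0.01689, -0.004889) = 106.1° ≈ 106°.

106°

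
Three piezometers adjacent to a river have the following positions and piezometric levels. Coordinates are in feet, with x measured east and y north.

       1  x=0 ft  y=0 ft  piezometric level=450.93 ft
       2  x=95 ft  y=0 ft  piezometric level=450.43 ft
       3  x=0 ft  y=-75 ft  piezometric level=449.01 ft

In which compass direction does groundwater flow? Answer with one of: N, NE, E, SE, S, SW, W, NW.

∂h/∂x = (450.43 − 450.93) / (95 − 0) = -0.005263
∂h/∂y = (449.01 − 450.93) / (-75 − 0) = +0.02560
Flow = −∇h = (+0.005263 east, -0.02560 north), which points south.

S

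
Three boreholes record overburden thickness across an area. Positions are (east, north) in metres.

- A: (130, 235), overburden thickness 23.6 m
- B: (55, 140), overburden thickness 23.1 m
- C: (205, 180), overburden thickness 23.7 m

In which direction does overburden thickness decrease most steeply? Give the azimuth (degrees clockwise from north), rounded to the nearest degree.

With d = a·x + b·y + c and A as origin, the differences give:
  (-75)·a + (-95)·b = -0.5
  75·a + (-55)·b = +0.1
Eliminate b (×(-55) and ×(-95), subtract): 11250·a = 37.00 → a = ∂d/∂x = +0.003289
Back-substitute: b = ∂d/∂y = +0.002667.
Steepest decrease is along −∇f: components (-0.003289 E, -0.002667 N).
Azimuth = atan2(-0.003289, -0.002667) = 231.0° ≈ 231°.

231°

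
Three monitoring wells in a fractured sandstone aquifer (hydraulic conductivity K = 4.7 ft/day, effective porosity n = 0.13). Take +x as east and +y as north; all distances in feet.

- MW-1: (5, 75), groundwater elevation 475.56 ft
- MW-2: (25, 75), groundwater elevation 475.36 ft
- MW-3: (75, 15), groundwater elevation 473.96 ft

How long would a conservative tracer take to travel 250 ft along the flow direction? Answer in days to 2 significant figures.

380 days

Three-point gradient (reference MW-1): Δ to MW-2 = (20, 0, -0.20), Δ to MW-3 = (70, -60, -1.60).
∂h/∂x = -0.010000, ∂h/∂y = +0.01500 (det = -1200).
|∇h| = √(-0.010000² + 0.01500²) = 0.01803
Seepage velocity v = K·i/n = 4.7 × 0.01803 / 0.13 = 0.6519 ft/day.
t = 250 / 0.6519 = 383.5 days.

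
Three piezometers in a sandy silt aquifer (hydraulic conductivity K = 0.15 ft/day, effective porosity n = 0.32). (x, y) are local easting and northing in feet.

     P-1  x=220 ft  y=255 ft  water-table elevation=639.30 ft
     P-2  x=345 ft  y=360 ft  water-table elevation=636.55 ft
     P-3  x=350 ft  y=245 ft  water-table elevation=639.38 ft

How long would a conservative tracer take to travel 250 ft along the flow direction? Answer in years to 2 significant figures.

59 years

Taking P-1 as reference: P-2−P-1 = (125, 105, -2.75); P-3−P-1 = (130, -10, +0.08).
Determinant of the coordinate differences = 125·(-10) − 130·105 = -14900.
∂h/∂x = [(-2.75)·(-10) − (+0.08)·105] / -14900 = -0.001282
∂h/∂y = [125·(+0.08) − 130·(-2.75)] / -14900 = -0.02466
|∇h| = √(-0.001282² + -0.02466²) = 0.02469
Seepage velocity v = K·i/n = 0.15 × 0.02469 / 0.32 = 0.01157 ft/day.
t = 250 / 0.01157 = 2.161e+04 days = 59.2 years.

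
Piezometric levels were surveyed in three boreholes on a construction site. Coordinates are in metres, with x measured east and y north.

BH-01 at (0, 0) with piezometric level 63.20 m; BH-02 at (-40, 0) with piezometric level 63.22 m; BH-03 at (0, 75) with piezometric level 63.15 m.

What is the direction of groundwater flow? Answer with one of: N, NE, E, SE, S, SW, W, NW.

∂h/∂x = (63.22 − 63.20) / (-40 − 0) = -0.0005000
∂h/∂y = (63.15 − 63.20) / (75 − 0) = -0.0006667
Flow = −∇h = (+0.0005000 east, +0.0006667 north), which points northeast.

NE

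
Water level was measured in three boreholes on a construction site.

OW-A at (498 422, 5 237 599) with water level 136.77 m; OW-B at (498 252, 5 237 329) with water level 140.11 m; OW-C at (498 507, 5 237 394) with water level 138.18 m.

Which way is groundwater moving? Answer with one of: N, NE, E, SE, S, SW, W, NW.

Differences from OW-A: to OW-B (Δx, Δy, Δh) = (-170, -270, +3.34); to OW-C = (85, -205, +1.41).
Solve a·Δx + b·Δy = Δh: det = (-170)·(-205) − 85·(-270) = 57800.
∂h/∂x = [(+3.34)·(-205) − (+1.41)·(-270)] / 57800 = -0.005260
∂h/∂y = [(-170)·(+1.41) − 85·(+3.34)] / 57800 = -0.009059
Flow = −∇h = (+0.005260 east, +0.009059 north), which points northeast.

NE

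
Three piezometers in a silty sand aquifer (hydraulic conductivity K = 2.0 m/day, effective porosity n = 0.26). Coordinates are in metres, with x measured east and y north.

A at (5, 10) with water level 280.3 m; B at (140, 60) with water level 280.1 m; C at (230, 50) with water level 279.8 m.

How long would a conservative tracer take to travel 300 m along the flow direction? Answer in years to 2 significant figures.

22 years

With h = a·x + b·y + c and A as origin, the differences give:
  135·a + 50·b = -0.2
  225·a + 40·b = -0.5
Eliminate b (×40 and ×50, subtract): -5850·a = 17.00 → a = ∂h/∂x = -0.002906
Back-substitute: b = ∂h/∂y = +0.003846.
|∇h| = √(-0.002906² + 0.003846²) = 0.00482
Seepage velocity v = K·i/n = 2.0 × 0.00482 / 0.26 = 0.03708 m/day.
t = 300 / 0.03708 = 8091 days = 22.2 years.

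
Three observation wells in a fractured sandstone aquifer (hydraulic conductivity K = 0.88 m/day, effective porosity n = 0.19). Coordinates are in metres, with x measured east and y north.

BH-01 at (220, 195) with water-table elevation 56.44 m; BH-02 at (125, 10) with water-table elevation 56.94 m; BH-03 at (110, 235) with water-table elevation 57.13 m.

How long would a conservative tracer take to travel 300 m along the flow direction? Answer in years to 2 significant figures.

With h = a·x + b·y + c and BH-01 as origin, the differences give:
  (-95)·a + (-185)·b = +0.50
  (-110)·a + 40·b = +0.69
Eliminate b (×40 and ×(-185), subtract): -24150·a = 147.650 → a = ∂h/∂x = -0.006114
Back-substitute: b = ∂h/∂y = +0.0004369.
|∇h| = √(-0.006114² + 0.0004369²) = 0.00613
Seepage velocity v = K·i/n = 0.88 × 0.00613 / 0.19 = 0.02839 m/day.
t = 300 / 0.02839 = 1.057e+04 days = 28.9 years.

29 years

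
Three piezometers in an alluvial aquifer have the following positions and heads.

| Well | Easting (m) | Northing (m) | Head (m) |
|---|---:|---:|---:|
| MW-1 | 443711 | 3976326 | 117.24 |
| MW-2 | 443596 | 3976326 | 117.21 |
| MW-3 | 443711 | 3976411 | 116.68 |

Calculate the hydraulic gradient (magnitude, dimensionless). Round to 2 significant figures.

∂h/∂x = (117.21 − 117.24) / (443596 − 443711) = +0.0002609
∂h/∂y = (116.68 − 117.24) / (3976411 − 3976326) = -0.006588
|∇h| = √(0.0002609² + -0.006588²) = 0.006593

0.0066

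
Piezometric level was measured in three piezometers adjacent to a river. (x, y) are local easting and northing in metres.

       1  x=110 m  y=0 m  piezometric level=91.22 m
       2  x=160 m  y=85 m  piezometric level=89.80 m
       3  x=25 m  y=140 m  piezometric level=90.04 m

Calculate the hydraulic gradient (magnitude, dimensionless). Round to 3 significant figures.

Three-point gradient (reference 1): Δ to 2 = (50, 85, -1.42), Δ to 3 = (-85, 140, -1.18).
∂h/∂x = -0.006924, ∂h/∂y = -0.01263 (det = 14225).
|∇h| = √(-0.006924² + -0.01263²) = 0.0144

0.0144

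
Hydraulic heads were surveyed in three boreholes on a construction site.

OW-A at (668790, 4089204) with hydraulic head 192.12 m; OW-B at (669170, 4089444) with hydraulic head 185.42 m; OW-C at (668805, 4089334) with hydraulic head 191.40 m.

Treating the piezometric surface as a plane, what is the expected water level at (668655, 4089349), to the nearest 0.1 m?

193.6 m

Differences from OW-A: to OW-B (Δx, Δy, Δh) = (380, 240, -6.70); to OW-C = (15, 130, -0.72).
Solve a·Δx + b·Δy = Δh: det = 380·130 − 15·240 = 45800.
∂h/∂x = [(-6.70)·130 − (-0.72)·240] / 45800 = -0.01524
∂h/∂y = [380·(-0.72) − 15·(-6.70)] / 45800 = -0.003779
h(668655, 4089349) = 192.12 + (-0.01524)·(-135) + (-0.003779)·(145) = 192.12 +2.058 -0.548 = 193.630 m.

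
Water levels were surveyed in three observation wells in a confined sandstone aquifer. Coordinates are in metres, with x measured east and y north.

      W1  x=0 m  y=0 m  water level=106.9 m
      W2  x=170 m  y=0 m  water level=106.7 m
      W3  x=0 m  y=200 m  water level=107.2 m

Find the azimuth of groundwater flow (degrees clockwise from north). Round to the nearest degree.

∂h/∂x = (106.7 − 106.9) / (170 − 0) = -0.001176
∂h/∂y = (107.2 − 106.9) / (200 − 0) = +0.001500
Flow direction (−∇h) has components (+0.001176 E, -0.001500 N).
Azimuth = atan2(E, N) = atan2(+0.001176, -0.001500) = 141.9° ≈ 142°.

142°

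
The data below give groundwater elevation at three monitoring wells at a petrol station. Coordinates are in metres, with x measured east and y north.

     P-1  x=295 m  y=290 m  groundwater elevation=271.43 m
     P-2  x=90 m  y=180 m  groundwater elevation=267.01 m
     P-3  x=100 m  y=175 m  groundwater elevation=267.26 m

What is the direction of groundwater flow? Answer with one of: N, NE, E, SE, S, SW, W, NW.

Taking P-1 as reference: P-2−P-1 = (-205, -110, -4.42); P-3−P-1 = (-195, -115, -4.17).
Solve a·Δx + b·Δy = Δh: det = (-205)·(-115) − (-195)·(-110) = 2125.
∂h/∂x = [(-4.42)·(-115) − (-4.17)·(-110)] / 2125 = +0.02334
∂h/∂y = [(-205)·(-4.17) − (-195)·(-4.42)] / 2125 = -0.003318
Flow = −∇h = (-0.02334 east, +0.003318 north), which points west.

W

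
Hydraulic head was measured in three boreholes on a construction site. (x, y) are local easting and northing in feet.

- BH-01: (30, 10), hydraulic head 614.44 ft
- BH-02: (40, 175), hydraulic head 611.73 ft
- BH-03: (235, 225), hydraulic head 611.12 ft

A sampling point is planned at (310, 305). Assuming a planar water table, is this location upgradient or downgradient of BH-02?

downgradient

Differences from BH-01: to BH-02 (Δx, Δy, Δh) = (10, 165, -2.71); to BH-03 = (205, 215, -3.32).
Solve a·Δx + b·Δy = Δh: det = 10·215 − 205·165 = -31675.
∂h/∂x = [(-2.71)·215 − (-3.32)·165] / -31675 = +0.001100
∂h/∂y = [10·(-3.32) − 205·(-2.71)] / -31675 = -0.01649
Head at (310, 305) = 614.44 + (+0.001100)·(280) + (-0.01649)·(295) = 609.88 ft.
That is lower than the 611.73 ft at BH-02, so the point is downgradient.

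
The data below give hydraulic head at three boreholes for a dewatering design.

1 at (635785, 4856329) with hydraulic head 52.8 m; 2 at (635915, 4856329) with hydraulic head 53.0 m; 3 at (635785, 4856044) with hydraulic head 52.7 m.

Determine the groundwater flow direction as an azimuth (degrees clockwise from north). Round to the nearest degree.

257°

∂h/∂x = (53.0 − 52.8) / (635915 − 635785) = +0.001538
∂h/∂y = (52.7 − 52.8) / (4856044 − 4856329) = +0.0003509
Flow direction (−∇h) has components (-0.001538 E, -0.0003509 N).
Azimuth = atan2(E, N) = atan2(-0.001538, -0.0003509) = 257.2° ≈ 257°.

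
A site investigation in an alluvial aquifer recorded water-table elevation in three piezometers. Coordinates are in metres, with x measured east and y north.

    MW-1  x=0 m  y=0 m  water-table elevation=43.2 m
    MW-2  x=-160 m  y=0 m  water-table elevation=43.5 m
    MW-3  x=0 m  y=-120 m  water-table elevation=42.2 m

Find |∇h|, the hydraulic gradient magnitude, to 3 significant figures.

0.00854

∂h/∂x = (43.5 − 43.2) / (-160 − 0) = -0.001875
∂h/∂y = (42.2 − 43.2) / (-120 − 0) = +0.008333
|∇h| = √(-0.001875² + 0.008333²) = 0.008541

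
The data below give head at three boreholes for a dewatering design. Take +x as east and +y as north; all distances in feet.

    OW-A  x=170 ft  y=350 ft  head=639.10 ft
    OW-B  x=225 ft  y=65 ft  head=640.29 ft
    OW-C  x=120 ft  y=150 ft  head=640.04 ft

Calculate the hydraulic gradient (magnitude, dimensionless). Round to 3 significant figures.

0.00456

Differences from OW-A: to OW-B (Δx, Δy, Δh) = (55, -285, +1.19); to OW-C = (-50, -200, +0.94).
Solve a·Δx + b·Δy = Δh: det = 55·(-200) − (-50)·(-285) = -25250.
∂h/∂x = [(+1.19)·(-200) − (+0.94)·(-285)] / -25250 = -0.001184
∂h/∂y = [55·(+0.94) − (-50)·(+1.19)] / -25250 = -0.004404
|∇h| = √(-0.001184² + -0.004404²) = 0.00456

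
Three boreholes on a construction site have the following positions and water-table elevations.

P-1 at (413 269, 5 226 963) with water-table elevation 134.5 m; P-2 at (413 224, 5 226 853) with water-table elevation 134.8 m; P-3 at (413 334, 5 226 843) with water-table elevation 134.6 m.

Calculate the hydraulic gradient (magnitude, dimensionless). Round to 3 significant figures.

0.00276

Differences from P-1: to P-2 (Δx, Δy, Δh) = (-45, -110, +0.3); to P-3 = (65, -120, +0.1).
Solve a·Δx + b·Δy = Δh: det = (-45)·(-120) − 65·(-110) = 12550.
∂h/∂x = [(+0.3)·(-120) − (+0.1)·(-110)] / 12550 = -0.001992
∂h/∂y = [(-45)·(+0.1) − 65·(+0.3)] / 12550 = -0.001912
|∇h| = √(-0.001992² + -0.001912²) = 0.002761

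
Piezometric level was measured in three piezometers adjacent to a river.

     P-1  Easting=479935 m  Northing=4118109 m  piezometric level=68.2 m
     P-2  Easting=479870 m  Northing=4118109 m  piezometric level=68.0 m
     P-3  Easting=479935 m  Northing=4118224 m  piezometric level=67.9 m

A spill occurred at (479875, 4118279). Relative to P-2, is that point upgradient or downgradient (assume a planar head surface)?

∂h/∂x = (68.0 − 68.2) / (479870 − 479935) = +0.003077
∂h/∂y = (67.9 − 68.2) / (4118224 − 4118109) = -0.002609
Head at (479875, 4118279) = 68.2 + (+0.003077)·(-60) + (-0.002609)·(170) = 67.57 m.
That is lower than the 68.0 m at P-2, so the point is downgradient.

downgradient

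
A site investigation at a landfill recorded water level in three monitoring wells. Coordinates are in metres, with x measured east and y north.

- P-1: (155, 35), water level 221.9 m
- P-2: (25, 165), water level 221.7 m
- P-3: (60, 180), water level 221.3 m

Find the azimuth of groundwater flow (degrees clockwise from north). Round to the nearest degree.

Taking P-1 as reference: P-2−P-1 = (-130, 130, -0.2); P-3−P-1 = (-95, 145, -0.6).
Solve a·Δx + b·Δy = Δh: det = (-130)·145 − (-95)·130 = -6500.
∂h/∂x = [(-0.2)·145 − (-0.6)·130] / -6500 = -0.007538
∂h/∂y = [(-130)·(-0.6) − (-95)·(-0.2)] / -6500 = -0.009077
Flow direction (−∇h) has components (+0.007538 E, +0.009077 N).
Azimuth = atan2(E, N) = atan2(+0.007538, +0.009077) = 39.7° ≈ 040°.

040°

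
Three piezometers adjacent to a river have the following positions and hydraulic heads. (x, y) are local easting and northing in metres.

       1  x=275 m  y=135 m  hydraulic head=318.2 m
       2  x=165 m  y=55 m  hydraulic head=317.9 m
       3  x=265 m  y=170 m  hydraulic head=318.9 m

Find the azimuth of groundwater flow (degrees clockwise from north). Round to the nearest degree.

150°

Differences from 1: to 2 (Δx, Δy, Δh) = (-110, -80, -0.3); to 3 = (-10, 35, +0.7).
Solve a·Δx + b·Δy = Δh: det = (-110)·35 − (-10)·(-80) = -4650.
∂h/∂x = [(-0.3)·35 − (+0.7)·(-80)] / -4650 = -0.009785
∂h/∂y = [(-110)·(+0.7) − (-10)·(-0.3)] / -4650 = +0.01720
Flow direction (−∇h) has components (+0.009785 E, -0.01720 N).
Azimuth = atan2(E, N) = atan2(+0.009785, -0.01720) = 150.4° ≈ 150°.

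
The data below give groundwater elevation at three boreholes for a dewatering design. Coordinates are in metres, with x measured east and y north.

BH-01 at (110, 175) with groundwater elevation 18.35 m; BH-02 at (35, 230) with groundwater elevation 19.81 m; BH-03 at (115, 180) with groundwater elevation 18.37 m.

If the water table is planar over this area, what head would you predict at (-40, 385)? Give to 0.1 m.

22.6 m

Differences from BH-01: to BH-02 (Δx, Δy, Δh) = (-75, 55, +1.46); to BH-03 = (5, 5, +0.02).
Solve a·Δx + b·Δy = Δh: det = (-75)·5 − 5·55 = -650.
∂h/∂x = [(+1.46)·5 − (+0.02)·55] / -650 = -0.009538
∂h/∂y = [(-75)·(+0.02) − 5·(+1.46)] / -650 = +0.01354
h(-40, 385) = 18.35 + (-0.009538)·(-150) + (+0.01354)·(210) = 18.35 +1.431 +2.843 = 22.624 m.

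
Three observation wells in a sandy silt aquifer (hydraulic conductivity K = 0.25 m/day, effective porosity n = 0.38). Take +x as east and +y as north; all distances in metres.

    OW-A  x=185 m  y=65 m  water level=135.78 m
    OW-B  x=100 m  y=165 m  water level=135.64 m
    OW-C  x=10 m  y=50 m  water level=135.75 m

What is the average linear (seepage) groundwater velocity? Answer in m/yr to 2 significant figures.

Taking OW-A as reference: OW-B−OW-A = (-85, 100, -0.14); OW-C−OW-A = (-175, -15, -0.03).
Determinant of the coordinate differences = (-85)·(-15) − (-175)·100 = 18775.
∂h/∂x = [(-0.14)·(-15) − (-0.03)·100] / 18775 = +0.0002716
∂h/∂y = [(-85)·(-0.03) − (-175)·(-0.14)] / 18775 = -0.001169
|∇h| = √(0.0002716² + -0.001169²) = 0.0012
Seepage velocity v = K·i/n = 0.25 × 0.0012 / 0.38 = 0.0007895 m/day = 0.2884 m/yr.

0.29 m/yr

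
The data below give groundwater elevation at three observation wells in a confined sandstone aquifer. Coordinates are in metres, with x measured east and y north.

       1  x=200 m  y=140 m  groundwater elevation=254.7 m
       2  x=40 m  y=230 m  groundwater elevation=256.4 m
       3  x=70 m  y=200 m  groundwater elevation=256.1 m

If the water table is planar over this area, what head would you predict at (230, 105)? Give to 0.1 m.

Differences from 1: to 2 (Δx, Δy, Δh) = (-160, 90, +1.7); to 3 = (-130, 60, +1.4).
Solve a·Δx + b·Δy = Δh: det = (-160)·60 − (-130)·90 = 2100.
∂h/∂x = [(+1.7)·60 − (+1.4)·90] / 2100 = -0.01143
∂h/∂y = [(-160)·(+1.4) − (-130)·(+1.7)] / 2100 = -0.001429
h(230, 105) = 254.7 + (-0.01143)·(30) + (-0.001429)·(-35) = 254.7 -0.343 +0.050 = 254.407 m.

254.4 m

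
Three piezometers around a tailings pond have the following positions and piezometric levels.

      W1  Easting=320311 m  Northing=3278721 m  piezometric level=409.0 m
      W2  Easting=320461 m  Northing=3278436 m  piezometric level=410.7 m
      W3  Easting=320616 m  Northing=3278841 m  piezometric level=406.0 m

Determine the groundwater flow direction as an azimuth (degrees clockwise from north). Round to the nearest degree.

034°

With h = a·x + b·y + c and W1 as origin, the differences give:
  150·a + (-285)·b = +1.7
  305·a + 120·b = -3.0
Eliminate b (×120 and ×(-285), subtract): 104925·a = -651.00 → a = ∂h/∂x = -0.006204
Back-substitute: b = ∂h/∂y = -0.009230.
Flow direction (−∇h) has components (+0.006204 E, +0.009230 N).
Azimuth = atan2(E, N) = atan2(+0.006204, +0.009230) = 33.9° ≈ 034°.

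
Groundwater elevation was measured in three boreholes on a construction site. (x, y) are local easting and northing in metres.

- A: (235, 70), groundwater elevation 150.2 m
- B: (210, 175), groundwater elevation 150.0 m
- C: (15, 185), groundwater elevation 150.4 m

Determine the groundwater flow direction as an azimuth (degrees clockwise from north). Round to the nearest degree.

With h = a·x + b·y + c and A as origin, the differences give:
  (-25)·a + 105·b = -0.2
  (-220)·a + 115·b = +0.2
Eliminate b (×115 and ×105, subtract): 20225·a = -44.00 → a = ∂h/∂x = -0.002176
Back-substitute: b = ∂h/∂y = -0.002423.
Flow direction (−∇h) has components (+0.002176 E, +0.002423 N).
Azimuth = atan2(E, N) = atan2(+0.002176, +0.002423) = 41.9° ≈ 042°.

042°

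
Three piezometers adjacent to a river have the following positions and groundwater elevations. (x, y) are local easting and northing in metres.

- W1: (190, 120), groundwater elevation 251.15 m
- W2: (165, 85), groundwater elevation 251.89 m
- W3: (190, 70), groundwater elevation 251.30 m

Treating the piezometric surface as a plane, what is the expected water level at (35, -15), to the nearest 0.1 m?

Differences from W1: to W2 (Δx, Δy, Δh) = (-25, -35, +0.74); to W3 = (0, -50, +0.15).
Solve a·Δx + b·Δy = Δh: det = (-25)·(-50) − 0·(-35) = 1250.
∂h/∂x = [(+0.74)·(-50) − (+0.15)·(-35)] / 1250 = -0.02540
∂h/∂y = [(-25)·(+0.15) − 0·(+0.74)] / 1250 = -0.003000
h(35, -15) = 251.15 + (-0.02540)·(-155) + (-0.003000)·(-135) = 251.15 +3.937 +0.405 = 255.492 m.

255.5 m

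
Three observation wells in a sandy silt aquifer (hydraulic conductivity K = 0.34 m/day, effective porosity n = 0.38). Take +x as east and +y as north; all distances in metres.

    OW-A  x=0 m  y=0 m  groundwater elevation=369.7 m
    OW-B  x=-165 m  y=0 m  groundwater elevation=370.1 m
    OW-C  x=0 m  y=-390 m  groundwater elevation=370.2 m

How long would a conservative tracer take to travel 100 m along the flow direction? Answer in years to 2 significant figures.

110 years

∂h/∂x = (370.1 − 369.7) / (-165 − 0) = -0.002424
∂h/∂y = (370.2 − 369.7) / (-390 − 0) = -0.001282
|∇h| = √(-0.002424² + -0.001282²) = 0.002742
Seepage velocity v = K·i/n = 0.34 × 0.002742 / 0.38 = 0.002453 m/day.
t = 100 / 0.002453 = 4.077e+04 days = 112 years.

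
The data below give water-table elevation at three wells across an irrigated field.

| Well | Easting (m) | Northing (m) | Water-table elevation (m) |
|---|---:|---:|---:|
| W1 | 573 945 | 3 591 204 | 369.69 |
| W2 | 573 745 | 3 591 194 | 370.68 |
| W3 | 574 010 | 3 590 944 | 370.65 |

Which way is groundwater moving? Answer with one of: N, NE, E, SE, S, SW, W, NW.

Taking W1 as reference: W2−W1 = (-200, -10, +0.99); W3−W1 = (65, -260, +0.96).
Solve a·Δx + b·Δy = Δh: det = (-200)·(-260) − 65·(-10) = 52650.
∂h/∂x = [(+0.99)·(-260) − (+0.96)·(-10)] / 52650 = -0.004707
∂h/∂y = [(-200)·(+0.96) − 65·(+0.99)] / 52650 = -0.004869
Flow = −∇h = (+0.004707 east, +0.004869 north), which points northeast.

NE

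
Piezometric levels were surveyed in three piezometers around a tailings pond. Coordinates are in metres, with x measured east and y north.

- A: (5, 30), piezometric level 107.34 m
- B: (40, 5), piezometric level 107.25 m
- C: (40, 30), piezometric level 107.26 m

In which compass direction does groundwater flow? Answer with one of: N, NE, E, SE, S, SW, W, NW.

Differences from A: to B (Δx, Δy, Δh) = (35, -25, -0.09); to C = (35, 0, -0.08).
Solve a·Δx + b·Δy = Δh: det = 35·0 − 35·(-25) = 875.
∂h/∂x = [(-0.09)·0 − (-0.08)·(-25)] / 875 = -0.002286
∂h/∂y = [35·(-0.08) − 35·(-0.09)] / 875 = +0.0004000
Flow = −∇h = (+0.002286 east, -0.0004000 north), which points east.

E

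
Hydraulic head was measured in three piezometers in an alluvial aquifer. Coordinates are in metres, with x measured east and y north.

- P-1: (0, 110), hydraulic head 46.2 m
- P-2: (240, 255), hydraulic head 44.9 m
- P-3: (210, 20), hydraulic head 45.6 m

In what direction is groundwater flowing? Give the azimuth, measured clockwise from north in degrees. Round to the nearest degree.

058°

Three-point gradient (reference P-1): Δ to P-2 = (240, 145, -1.3), Δ to P-3 = (210, -90, -0.6).
∂h/∂x = -0.003919, ∂h/∂y = -0.002478 (det = -52050).
Flow direction (−∇h) has components (+0.003919 E, +0.002478 N).
Azimuth = atan2(E, N) = atan2(+0.003919, +0.002478) = 57.7° ≈ 058°.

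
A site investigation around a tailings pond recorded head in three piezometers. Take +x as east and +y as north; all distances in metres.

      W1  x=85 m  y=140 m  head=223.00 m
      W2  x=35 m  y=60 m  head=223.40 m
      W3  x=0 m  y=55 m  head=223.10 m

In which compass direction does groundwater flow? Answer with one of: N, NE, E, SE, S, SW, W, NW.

NW

Taking W1 as reference: W2−W1 = (-50, -80, +0.40); W3−W1 = (-85, -85, +0.10).
Solve a·Δx + b·Δy = Δh: det = (-50)·(-85) − (-85)·(-80) = -2550.
∂h/∂x = [(+0.40)·(-85) − (+0.10)·(-80)] / -2550 = +0.01020
∂h/∂y = [(-50)·(+0.10) − (-85)·(+0.40)] / -2550 = -0.01137
Flow = −∇h = (-0.01020 east, +0.01137 north), which points northwest.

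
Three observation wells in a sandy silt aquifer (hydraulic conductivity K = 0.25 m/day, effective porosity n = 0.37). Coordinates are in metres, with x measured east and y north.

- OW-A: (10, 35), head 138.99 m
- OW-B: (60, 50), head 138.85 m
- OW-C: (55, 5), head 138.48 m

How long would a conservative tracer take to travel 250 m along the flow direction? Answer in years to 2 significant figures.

Taking OW-A as reference: OW-B−OW-A = (50, 15, -0.14); OW-C−OW-A = (45, -30, -0.51).
Determinant of the coordinate differences = 50·(-30) − 45·15 = -2175.
∂h/∂x = [(-0.14)·(-30) − (-0.51)·15] / -2175 = -0.005448
∂h/∂y = [50·(-0.51) − 45·(-0.14)] / -2175 = +0.008828
|∇h| = √(-0.005448² + 0.008828²) = 0.01037
Seepage velocity v = K·i/n = 0.25 × 0.01037 / 0.37 = 0.007007 m/day.
t = 250 / 0.007007 = 3.568e+04 days = 97.7 years.

98 years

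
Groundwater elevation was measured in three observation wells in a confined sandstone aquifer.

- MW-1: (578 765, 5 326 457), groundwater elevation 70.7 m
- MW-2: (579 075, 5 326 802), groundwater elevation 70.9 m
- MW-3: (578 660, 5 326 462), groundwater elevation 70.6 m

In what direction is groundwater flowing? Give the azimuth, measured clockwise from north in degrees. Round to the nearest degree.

286°

With h = a·x + b·y + c and MW-1 as origin, the differences give:
  310·a + 345·b = +0.2
  (-105)·a + 5·b = -0.1
Eliminate b (×5 and ×345, subtract): 37775·a = 35.50 → a = ∂h/∂x = +0.0009398
Back-substitute: b = ∂h/∂y = -0.0002647.
Flow direction (−∇h) has components (-0.0009398 E, +0.0002647 N).
Azimuth = atan2(E, N) = atan2(-0.0009398, +0.0002647) = 285.7° ≈ 286°.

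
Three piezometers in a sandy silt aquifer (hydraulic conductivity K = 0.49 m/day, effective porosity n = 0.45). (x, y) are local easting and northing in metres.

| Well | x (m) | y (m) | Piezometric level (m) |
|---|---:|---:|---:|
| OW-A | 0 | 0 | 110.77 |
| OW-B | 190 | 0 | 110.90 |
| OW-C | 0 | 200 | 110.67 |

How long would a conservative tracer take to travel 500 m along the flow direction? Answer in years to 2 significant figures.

1500 years

∂h/∂x = (110.90 − 110.77) / (190 − 0) = +0.0006842
∂h/∂y = (110.67 − 110.77) / (200 − 0) = -0.0005000
|∇h| = √(0.0006842² + -0.0005000²) = 0.0008474
Seepage velocity v = K·i/n = 0.49 × 0.0008474 / 0.45 = 0.0009227 m/day.
t = 500 / 0.0009227 = 5.419e+05 days = 1.48e+03 years.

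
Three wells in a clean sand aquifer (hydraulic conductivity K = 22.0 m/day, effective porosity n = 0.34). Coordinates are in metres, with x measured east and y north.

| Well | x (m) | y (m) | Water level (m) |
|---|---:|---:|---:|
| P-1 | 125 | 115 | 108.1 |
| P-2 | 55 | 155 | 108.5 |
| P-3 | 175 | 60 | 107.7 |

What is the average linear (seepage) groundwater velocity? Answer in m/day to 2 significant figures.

Three-point gradient (reference P-1): Δ to P-2 = (-70, 40, +0.4), Δ to P-3 = (50, -55, -0.4).
∂h/∂x = -0.003243, ∂h/∂y = +0.004324 (det = 1850).
|∇h| = √(-0.003243² + 0.004324²) = 0.005405
Seepage velocity v = K·i/n = 22.0 × 0.005405 / 0.34 = 0.3497 m/day.

0.35 m/day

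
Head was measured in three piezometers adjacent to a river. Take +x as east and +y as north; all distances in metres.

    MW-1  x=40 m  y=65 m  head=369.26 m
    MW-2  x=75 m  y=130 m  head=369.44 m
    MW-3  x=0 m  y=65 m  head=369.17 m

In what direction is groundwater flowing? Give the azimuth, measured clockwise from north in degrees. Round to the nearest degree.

235°

Differences from MW-1: to MW-2 (Δx, Δy, Δh) = (35, 65, +0.18); to MW-3 = (-40, 0, -0.09).
Solve a·Δx + b·Δy = Δh: det = 35·0 − (-40)·65 = 2600.
∂h/∂x = [(+0.18)·0 − (-0.09)·65] / 2600 = +0.002250
∂h/∂y = [35·(-0.09) − (-40)·(+0.18)] / 2600 = +0.001558
Flow direction (−∇h) has components (-0.002250 E, -0.001558 N).
Azimuth = atan2(E, N) = atan2(-0.002250, -0.001558) = 235.3° ≈ 235°.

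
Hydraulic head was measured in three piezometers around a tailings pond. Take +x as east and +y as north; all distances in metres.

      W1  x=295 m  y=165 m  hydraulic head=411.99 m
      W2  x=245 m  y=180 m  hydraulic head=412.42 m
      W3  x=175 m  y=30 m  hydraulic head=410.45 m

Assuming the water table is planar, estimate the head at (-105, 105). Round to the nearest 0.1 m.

Differences from W1: to W2 (Δx, Δy, Δh) = (-50, 15, +0.43); to W3 = (-120, -135, -1.54).
Determinant of the coordinate differences = (-50)·(-135) − (-120)·15 = 8550.
∂h/∂x = [(+0.43)·(-135) − (-1.54)·15] / 8550 = -0.004088
∂h/∂y = [(-50)·(-1.54) − (-120)·(+0.43)] / 8550 = +0.01504
h(-105, 105) = 411.99 + (-0.004088)·(-400) + (+0.01504)·(-60) = 411.99 +1.635 -0.902 = 412.723 m.

412.7 m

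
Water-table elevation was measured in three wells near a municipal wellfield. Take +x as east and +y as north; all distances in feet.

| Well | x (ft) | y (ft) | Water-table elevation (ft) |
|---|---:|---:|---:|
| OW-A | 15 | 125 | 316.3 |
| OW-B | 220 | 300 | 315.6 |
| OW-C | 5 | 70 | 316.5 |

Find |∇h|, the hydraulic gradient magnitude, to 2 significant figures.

0.0036

Three-point gradient (reference OW-A): Δ to OW-B = (205, 175, -0.7), Δ to OW-C = (-10, -55, +0.2).
∂h/∂x = -0.0003675, ∂h/∂y = -0.003570 (det = -9525).
|∇h| = √(-0.0003675² + -0.003570²) = 0.003589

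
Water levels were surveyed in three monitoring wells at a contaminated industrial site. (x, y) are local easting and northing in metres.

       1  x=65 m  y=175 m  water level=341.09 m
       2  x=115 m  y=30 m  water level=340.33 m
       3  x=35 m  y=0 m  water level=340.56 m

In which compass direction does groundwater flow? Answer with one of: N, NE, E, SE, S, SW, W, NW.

SE

Taking 1 as reference: 2−1 = (50, -145, -0.76); 3−1 = (-30, -175, -0.53).
Solve a·Δx + b·Δy = Δh: det = 50·(-175) − (-30)·(-145) = -13100.
∂h/∂x = [(-0.76)·(-175) − (-0.53)·(-145)] / -13100 = -0.004286
∂h/∂y = [50·(-0.53) − (-30)·(-0.76)] / -13100 = +0.003763
Flow = −∇h = (+0.004286 east, -0.003763 north), which points southeast.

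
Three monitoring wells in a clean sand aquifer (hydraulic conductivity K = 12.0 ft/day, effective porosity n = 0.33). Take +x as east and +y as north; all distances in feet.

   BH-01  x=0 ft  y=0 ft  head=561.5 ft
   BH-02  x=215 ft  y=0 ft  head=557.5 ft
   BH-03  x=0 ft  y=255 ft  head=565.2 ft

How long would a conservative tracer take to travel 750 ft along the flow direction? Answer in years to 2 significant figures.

∂h/∂x = (557.5 − 561.5) / (215 − 0) = -0.01860
∂h/∂y = (565.2 − 561.5) / (255 − 0) = +0.01451
|∇h| = √(-0.01860² + 0.01451²) = 0.02359
Seepage velocity v = K·i/n = 12.0 × 0.02359 / 0.33 = 0.8578 ft/day.
t = 750 / 0.8578 = 874.3 days = 2.39 years.

2.4 years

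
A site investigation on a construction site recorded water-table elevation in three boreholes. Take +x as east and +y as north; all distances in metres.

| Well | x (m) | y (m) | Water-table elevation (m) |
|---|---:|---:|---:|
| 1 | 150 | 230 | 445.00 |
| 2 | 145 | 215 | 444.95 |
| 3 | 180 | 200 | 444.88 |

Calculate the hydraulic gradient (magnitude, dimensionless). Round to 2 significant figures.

Differences from 1: to 2 (Δx, Δy, Δh) = (-5, -15, -0.05); to 3 = (30, -30, -0.12).
Determinant of the coordinate differences = (-5)·(-30) − 30·(-15) = 600.
∂h/∂x = [(-0.05)·(-30) − (-0.12)·(-15)] / 600 = -0.0005000
∂h/∂y = [(-5)·(-0.12) − 30·(-0.05)] / 600 = +0.003500
|∇h| = √(-0.0005000² + 0.003500²) = 0.003536

0.0035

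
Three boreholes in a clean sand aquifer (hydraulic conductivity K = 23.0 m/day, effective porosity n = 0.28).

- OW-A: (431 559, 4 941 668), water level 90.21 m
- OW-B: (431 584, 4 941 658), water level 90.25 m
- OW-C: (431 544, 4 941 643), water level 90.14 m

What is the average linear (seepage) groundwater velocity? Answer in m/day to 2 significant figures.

0.22 m/day

Three-point gradient (reference OW-A): Δ to OW-B = (25, -10, +0.04), Δ to OW-C = (-15, -25, -0.07).
∂h/∂x = +0.002194, ∂h/∂y = +0.001484 (det = -775).
|∇h| = √(0.002194² + 0.001484²) = 0.002649
Seepage velocity v = K·i/n = 23.0 × 0.002649 / 0.28 = 0.2176 m/day.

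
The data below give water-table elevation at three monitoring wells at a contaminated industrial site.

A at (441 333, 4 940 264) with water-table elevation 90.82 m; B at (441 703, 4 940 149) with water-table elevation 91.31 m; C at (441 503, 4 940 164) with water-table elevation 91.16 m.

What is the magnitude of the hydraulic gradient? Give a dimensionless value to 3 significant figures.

Three-point gradient (reference A): Δ to B = (370, -115, +0.49), Δ to C = (170, -100, +0.34).
∂h/∂x = +0.0005673, ∂h/∂y = -0.002436 (det = -17450).
|∇h| = √(0.0005673² + -0.002436²) = 0.002501

0.00250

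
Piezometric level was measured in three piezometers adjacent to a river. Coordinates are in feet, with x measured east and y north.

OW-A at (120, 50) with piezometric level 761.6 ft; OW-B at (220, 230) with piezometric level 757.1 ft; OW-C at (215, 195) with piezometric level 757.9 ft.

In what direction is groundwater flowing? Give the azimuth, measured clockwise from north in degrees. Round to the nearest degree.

013°

Taking OW-A as reference: OW-B−OW-A = (100, 180, -4.5); OW-C−OW-A = (95, 145, -3.7).
Determinant of the coordinate differences = 100·145 − 95·180 = -2600.
∂h/∂x = [(-4.5)·145 − (-3.7)·180] / -2600 = -0.005192
∂h/∂y = [100·(-3.7) − 95·(-4.5)] / -2600 = -0.02212
Flow direction (−∇h) has components (+0.005192 E, +0.02212 N).
Azimuth = atan2(E, N) = atan2(+0.005192, +0.02212) = 13.2° ≈ 013°.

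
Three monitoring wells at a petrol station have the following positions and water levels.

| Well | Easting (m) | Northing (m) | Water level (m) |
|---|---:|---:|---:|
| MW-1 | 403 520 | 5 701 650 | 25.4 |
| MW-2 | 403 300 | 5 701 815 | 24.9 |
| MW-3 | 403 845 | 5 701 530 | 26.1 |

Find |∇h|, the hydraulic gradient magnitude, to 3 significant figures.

0.00206

Three-point gradient (reference MW-1): Δ to MW-2 = (-220, 165, -0.5), Δ to MW-3 = (325, -120, +0.7).
∂h/∂x = +0.002039, ∂h/∂y = -0.0003122 (det = -27225).
|∇h| = √(0.002039² + -0.0003122²) = 0.002063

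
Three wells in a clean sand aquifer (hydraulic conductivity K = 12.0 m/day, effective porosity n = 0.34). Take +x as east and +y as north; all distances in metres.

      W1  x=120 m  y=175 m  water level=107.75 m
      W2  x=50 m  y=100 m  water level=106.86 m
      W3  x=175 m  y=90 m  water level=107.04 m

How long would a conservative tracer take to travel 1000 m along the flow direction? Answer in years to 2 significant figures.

With h = a·x + b·y + c and W1 as origin, the differences give:
  (-70)·a + (-75)·b = -0.89
  55·a + (-85)·b = -0.71
Eliminate b (×(-85) and ×(-75), subtract): 10075·a = 22.400 → a = ∂h/∂x = +0.002223
Back-substitute: b = ∂h/∂y = +0.009792.
|∇h| = √(0.002223² + 0.009792²) = 0.01004
Seepage velocity v = K·i/n = 12.0 × 0.01004 / 0.34 = 0.3544 m/day.
t = 1000 / 0.3544 = 2822 days = 7.73 years.

7.7 years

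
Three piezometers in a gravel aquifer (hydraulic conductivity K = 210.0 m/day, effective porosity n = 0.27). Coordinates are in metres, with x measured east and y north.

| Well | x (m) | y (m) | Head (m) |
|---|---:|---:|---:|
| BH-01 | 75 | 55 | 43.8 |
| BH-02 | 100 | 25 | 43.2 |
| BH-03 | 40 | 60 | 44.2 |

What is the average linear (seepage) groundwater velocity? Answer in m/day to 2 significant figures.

12 m/day

Three-point gradient (reference BH-01): Δ to BH-02 = (25, -30, -0.6), Δ to BH-03 = (-35, 5, +0.4).
∂h/∂x = -0.009730, ∂h/∂y = +0.01189 (det = -925).
|∇h| = √(-0.009730² + 0.01189²) = 0.01536
Seepage velocity v = K·i/n = 210.0 × 0.01536 / 0.27 = 11.95 m/day.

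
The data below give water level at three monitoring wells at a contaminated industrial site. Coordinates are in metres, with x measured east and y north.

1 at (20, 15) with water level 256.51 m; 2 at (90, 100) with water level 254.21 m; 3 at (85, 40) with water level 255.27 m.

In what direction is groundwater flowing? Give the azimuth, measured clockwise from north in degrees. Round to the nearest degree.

037°

Three-point gradient (reference 1): Δ to 2 = (70, 85, -2.30), Δ to 3 = (65, 25, -1.24).
∂h/∂x = -0.01269, ∂h/∂y = -0.01661 (det = -3775).
Flow direction (−∇h) has components (+0.01269 E, +0.01661 N).
Azimuth = atan2(E, N) = atan2(+0.01269, +0.01661) = 37.4° ≈ 037°.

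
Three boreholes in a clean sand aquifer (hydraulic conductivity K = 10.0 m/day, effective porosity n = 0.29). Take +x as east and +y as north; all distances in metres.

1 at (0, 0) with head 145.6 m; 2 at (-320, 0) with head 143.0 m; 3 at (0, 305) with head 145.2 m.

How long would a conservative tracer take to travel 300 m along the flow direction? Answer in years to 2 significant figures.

2.9 years

∂h/∂x = (143.0 − 145.6) / (-320 − 0) = +0.008125
∂h/∂y = (145.2 − 145.6) / (305 − 0) = -0.001311
|∇h| = √(0.008125² + -0.001311²) = 0.00823
Seepage velocity v = K·i/n = 10.0 × 0.00823 / 0.29 = 0.2838 m/day.
t = 300 / 0.2838 = 1057 days = 2.89 years.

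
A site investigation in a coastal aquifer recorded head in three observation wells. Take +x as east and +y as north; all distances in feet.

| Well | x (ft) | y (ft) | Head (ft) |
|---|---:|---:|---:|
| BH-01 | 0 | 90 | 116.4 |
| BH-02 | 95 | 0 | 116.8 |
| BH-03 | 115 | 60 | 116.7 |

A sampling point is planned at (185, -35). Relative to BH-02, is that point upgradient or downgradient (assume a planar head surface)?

Differences from BH-01: to BH-02 (Δx, Δy, Δh) = (95, -90, +0.4); to BH-03 = (115, -30, +0.3).
Solve a·Δx + b·Δy = Δh: det = 95·(-30) − 115·(-90) = 7500.
∂h/∂x = [(+0.4)·(-30) − (+0.3)·(-90)] / 7500 = +0.002000
∂h/∂y = [95·(+0.3) − 115·(+0.4)] / 7500 = -0.002333
Head at (185, -35) = 116.4 + (+0.002000)·(185) + (-0.002333)·(-125) = 117.06 ft.
That is higher than the 116.8 ft at BH-02, so the point is upgradient.

upgradient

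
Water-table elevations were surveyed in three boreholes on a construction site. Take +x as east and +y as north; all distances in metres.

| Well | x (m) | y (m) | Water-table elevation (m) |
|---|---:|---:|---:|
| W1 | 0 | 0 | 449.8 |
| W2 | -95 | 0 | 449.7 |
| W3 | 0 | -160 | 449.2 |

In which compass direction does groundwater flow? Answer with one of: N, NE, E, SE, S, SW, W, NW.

∂h/∂x = (449.7 − 449.8) / (-95 − 0) = +0.001053
∂h/∂y = (449.2 − 449.8) / (-160 − 0) = +0.003750
Flow = −∇h = (-0.001053 east, -0.003750 north), which points south.

S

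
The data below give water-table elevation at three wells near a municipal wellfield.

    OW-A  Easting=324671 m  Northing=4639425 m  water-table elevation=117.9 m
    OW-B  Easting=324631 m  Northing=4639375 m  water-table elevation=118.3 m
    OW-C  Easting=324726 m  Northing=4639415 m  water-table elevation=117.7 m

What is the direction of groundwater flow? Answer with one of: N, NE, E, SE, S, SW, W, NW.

NE

Taking OW-A as reference: OW-B−OW-A = (-40, -50, +0.4); OW-C−OW-A = (55, -10, -0.2).
Solve a·Δx + b·Δy = Δh: det = (-40)·(-10) − 55·(-50) = 3150.
∂h/∂x = [(+0.4)·(-10) − (-0.2)·(-50)] / 3150 = -0.004444
∂h/∂y = [(-40)·(-0.2) − 55·(+0.4)] / 3150 = -0.004444
Flow = −∇h = (+0.004444 east, +0.004444 north), which points northeast.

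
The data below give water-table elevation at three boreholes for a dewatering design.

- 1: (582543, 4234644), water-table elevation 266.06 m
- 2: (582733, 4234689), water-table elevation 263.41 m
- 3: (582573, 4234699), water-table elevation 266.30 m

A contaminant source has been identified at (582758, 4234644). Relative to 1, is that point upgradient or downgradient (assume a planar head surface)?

downgradient

Taking 1 as reference: 2−1 = (190, 45, -2.65); 3−1 = (30, 55, +0.24).
Solve a·Δx + b·Δy = Δh: det = 190·55 − 30·45 = 9100.
∂h/∂x = [(-2.65)·55 − (+0.24)·45] / 9100 = -0.01720
∂h/∂y = [190·(+0.24) − 30·(-2.65)] / 9100 = +0.01375
Head at (582758, 4234644) = 266.06 + (-0.01720)·(215) + (+0.01375)·(0) = 262.36 m.
That is lower than the 266.06 m at 1, so the point is downgradient.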